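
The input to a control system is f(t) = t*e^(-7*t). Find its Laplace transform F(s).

L{e^(-7t)} = 1/(s + 7).
Then apply L{t·g(t)} = -d/ds[G(s)] with G(s) = 1/(s + 7):
differentiating 1 time and applying the sign gives (s + 7)^(-2).

F(s) = (s + 7)^(-2)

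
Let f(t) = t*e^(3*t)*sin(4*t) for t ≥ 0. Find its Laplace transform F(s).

F(s) = 8*(s - 3)/(s^2 - 6*s + 25)^2

L{sin(4t)} = 4/(s^2 + 16).
Multiplying by e^(3t) shifts s → s - 3, so L{e^(3*t)*sin(4*t)} = 4/((s - 3)^2 + 16).
Then apply L{t·g(t)} = -d/ds[G(s)] with G(s) = 4/((s - 3)^2 + 16):
differentiating 1 time and applying the sign gives 8*(s - 3)/(s^2 - 6*s + 25)^2.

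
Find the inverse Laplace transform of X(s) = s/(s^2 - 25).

cosh(5*t)

Since L{cosh(5t)} = s/(s^2 - 25), the inverse is cosh(5*t).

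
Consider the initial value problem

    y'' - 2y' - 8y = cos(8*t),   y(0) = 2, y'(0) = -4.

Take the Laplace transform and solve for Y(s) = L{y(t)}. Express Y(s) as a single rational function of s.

Take the Laplace transform of both sides.
The derivative rules (L{y''} = s^2 Y - s·y(0) - y'(0) and L{y'} = sY - y(0), with y(0) = 2, y'(0) = -4) turn the left side into (s^2 - 2*s - 8)Y - (2*s - 8).
The right side is L{cos(8*t)} = s/(s^2 + 64).
So (s^2 - 2*s - 8)Y = s/(s^2 + 64) + (2*s - 8).
Divide through and combine into a single rational function.

Y(s) = (2*s^3 - 8*s^2 + 129*s - 512)/(s^4 - 2*s^3 + 56*s^2 - 128*s - 512)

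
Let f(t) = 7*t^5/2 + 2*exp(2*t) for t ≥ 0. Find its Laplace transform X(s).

Apply the Laplace transform termwise.
(2)·[L{e^(2t)} = 1/(s - 2)]; (7/2)·[L{t^5} = 5!/s^6 = 120/s^6].

X(s) = 2/(s - 2) + 420/s^6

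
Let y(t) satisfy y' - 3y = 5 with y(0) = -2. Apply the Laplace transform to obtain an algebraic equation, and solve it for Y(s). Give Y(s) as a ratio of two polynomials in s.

Apply the Laplace transform to the equation.
Using L{y'} = sY - y(0) = sY - (-2), the left side becomes (s - 3)Y - (-2).
The right side is L{5} = 5/s.
So (s - 3)Y = 5/s + (-2).
Solve for Y(s) and write it as one ratio of polynomials.

Y(s) = (-2*s + 5)/(s^2 - 3*s)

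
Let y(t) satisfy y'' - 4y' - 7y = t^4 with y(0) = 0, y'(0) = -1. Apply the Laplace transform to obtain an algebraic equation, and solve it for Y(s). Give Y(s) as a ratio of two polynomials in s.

Take the Laplace transform of both sides.
The derivative rules (L{y''} = s^2 Y - s·y(0) - y'(0) and L{y'} = sY - y(0), with y(0) = 0, y'(0) = -1) turn the left side into (s^2 - 4*s - 7)Y - (-1).
The right side is L{t^4} = 24/s^5.
So (s^2 - 4*s - 7)Y = 24/s^5 + (-1).
Solve for Y(s) and write it as one ratio of polynomials.

Y(s) = (-s^5 + 24)/(s^7 - 4*s^6 - 7*s^5)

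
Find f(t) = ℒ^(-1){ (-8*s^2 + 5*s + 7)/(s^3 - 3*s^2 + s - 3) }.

f(t) = -5*exp(3*t) - 4*sin(t) - 3*cos(t)

Factor the denominator: s^3 - 3*s^2 + s - 3 = (s - 3)*(s^2 + 1).
Partial fraction decomposition gives [-5/(s - 3)] + [-3*s/(s^2 + 1)] + [-4/(s^2 + 1)].
Invert each term: -5/(s - 3) ↔ -5e^(3t); -3·s/(s^2 + 1) ↔ -3cos(t); -4·1/(s^2 + 1) ↔ -4sin(t).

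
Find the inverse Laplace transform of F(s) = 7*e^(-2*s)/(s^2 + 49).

Heaviside(t - 2)*(sin(7*t - 14))

The factor e^(-2s) signals a time shift by c = 2 (second shifting theorem).
L{sin(7t)} = 7/(s^2 + 49), so L^-1{7/(s^2 + 49)} = sin(7*t).
Hence the inverse is u(t - 2) times that function evaluated at t - 2.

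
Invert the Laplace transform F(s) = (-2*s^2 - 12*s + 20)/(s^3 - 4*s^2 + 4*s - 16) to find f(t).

Factor the denominator: s^3 - 4*s^2 + 4*s - 16 = (s - 4)*(s^2 + 4).
Partial fraction decomposition gives [-3/(s - 4)] + [s/(s^2 + 4)] + [-8/(s^2 + 4)].
Invert each term: -3/(s - 4) ↔ -3e^(4t); 1·s/(s^2 + 4) ↔ cos(2t); -4·2/(s^2 + 4) ↔ -4sin(2t).

f(t) = -3*exp(4*t) - 4*sin(2*t) + cos(2*t)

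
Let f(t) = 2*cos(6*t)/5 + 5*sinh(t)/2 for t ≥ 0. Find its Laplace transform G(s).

G(s) = 2*s/(5*(s^2 + 36)) + 5/(2*(s^2 - 1))

Apply the Laplace transform termwise.
(2/5)·[L{cos(6t)} = s/(s^2 + 36)]; (5/2)·[L{sinh(t)} = 1/(s^2 - 1)].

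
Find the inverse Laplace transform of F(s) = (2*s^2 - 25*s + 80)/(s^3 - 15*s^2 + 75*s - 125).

5*t^2*exp(5*t)/2 - 5*t*exp(5*t) + 2*exp(5*t)

Factor the denominator: s^3 - 15*s^2 + 75*s - 125 = (s - 5)^3.
Partial fraction decomposition gives [2/(s - 5)] + [-5/(s - 5)^2] + [5/(s - 5)^3].
Invert each term: 2/(s - 5) ↔ 2e^(5t); -5/(s - 5)^2 ↔ -5t·e^(5t); 5/(s - 5)^3 ↔ (5/2)t^2·e^(5t).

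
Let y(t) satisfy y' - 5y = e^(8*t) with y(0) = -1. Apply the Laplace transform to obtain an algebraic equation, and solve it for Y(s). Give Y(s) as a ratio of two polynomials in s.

Laplace-transform each side.
Using L{y'} = sY - y(0) = sY - (-1), the left side becomes (s - 5)Y - (-1).
The right side is L{e^(8*t)} = 1/(s - 8).
So (s - 5)Y = 1/(s - 8) + (-1).
Isolate Y and clear denominators.

Y(s) = (-s + 9)/(s^2 - 13*s + 40)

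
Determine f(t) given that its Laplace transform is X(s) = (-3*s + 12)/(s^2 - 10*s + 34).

f(t) = -exp(5*t)*sin(3*t) - 3*exp(5*t)*cos(3*t)

Complete the square in the denominator: s^2 - 10*s + 34 = (s - 5)^2 + 3^2.
Split the numerator to match: -3*s + 12 = -3·(s - 5) - 1·3.
Invert each term: -3·(s - 5)/((s - 5)^2 + 9) ↔ -3e^(5t)cos(3t); -1·3/((s - 5)^2 + 9) ↔ -e^(5t)sin(3t).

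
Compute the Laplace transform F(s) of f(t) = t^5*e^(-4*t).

L{t^5} = 5!/s^6 = 120/s^6.
By the first shifting theorem, multiplying by e^(-4t) replaces s with s + 4.

F(s) = 120/(s + 4)^6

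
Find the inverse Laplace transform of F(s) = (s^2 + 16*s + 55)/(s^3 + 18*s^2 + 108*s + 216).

-5*t^2*exp(-6*t)/2 + 4*t*exp(-6*t) + exp(-6*t)

Factor the denominator: s^3 + 18*s^2 + 108*s + 216 = (s + 6)^3.
Partial fraction decomposition gives [1/(s + 6)] + [4/(s + 6)^2] + [-5/(s + 6)^3].
Invert each term: 1/(s + 6) ↔ e^(-6t); 4/(s + 6)^2 ↔ 4t·e^(-6t); -5/(s + 6)^3 ↔ (-5/2)t^2·e^(-6t).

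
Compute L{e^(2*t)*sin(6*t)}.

L{sin(6t)} = 6/(s^2 + 36).
By the first shifting theorem, multiplying by e^(2t) replaces s with s - 2.

6/((s - 2)^2 + 36)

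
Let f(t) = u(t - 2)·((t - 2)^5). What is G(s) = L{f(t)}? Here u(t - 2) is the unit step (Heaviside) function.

G(s) = 120*exp(-2*s)/s^6

By the second shifting theorem, L{u(t - c)·g(t - c)} = e^(-cs)·H(s) with c = 2 and H(s) = L{g(t)}.
L{t^5} = 5!/s^6 = 120/s^6.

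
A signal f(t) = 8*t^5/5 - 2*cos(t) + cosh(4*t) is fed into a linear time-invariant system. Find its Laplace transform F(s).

F(s) = -2*s/(s^2 + 1) + s/(s^2 - 16) + 192/s^6

The transform is linear, so treat each term independently.
L{cosh(4t)} = s/(s^2 - 16); (-2)·[L{cos(t)} = s/(s^2 + 1)]; (8/5)·[L{t^5} = 5!/s^6 = 120/s^6].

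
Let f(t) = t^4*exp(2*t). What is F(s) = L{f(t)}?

F(s) = 24/(s - 2)^5

L{t^4} = 4!/s^5 = 24/s^5.
By the first shifting theorem, multiplying by e^(2t) replaces s with s - 2.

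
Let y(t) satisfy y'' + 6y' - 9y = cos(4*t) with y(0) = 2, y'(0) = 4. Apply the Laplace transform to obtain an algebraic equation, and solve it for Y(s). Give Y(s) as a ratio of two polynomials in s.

Y(s) = (2*s^3 + 16*s^2 + 33*s + 256)/(s^4 + 6*s^3 + 7*s^2 + 96*s - 144)

Apply the Laplace transform to the equation.
The derivative rules (L{y''} = s^2 Y - s·y(0) - y'(0) and L{y'} = sY - y(0), with y(0) = 2, y'(0) = 4) turn the left side into (s^2 + 6*s - 9)Y - (2*s + 16).
The right side is L{cos(4*t)} = s/(s^2 + 16).
So (s^2 + 6*s - 9)Y = s/(s^2 + 16) + (2*s + 16).
Isolate Y and clear denominators.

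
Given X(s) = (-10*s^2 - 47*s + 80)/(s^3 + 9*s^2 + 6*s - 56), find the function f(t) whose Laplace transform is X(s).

f(t) = -exp(2*t) - 6*exp(-4*t) - 3*exp(-7*t)

Factor the denominator: s^3 + 9*s^2 + 6*s - 56 = (s - 2)*(s + 4)*(s + 7).
Partial fraction decomposition gives [-3/(s + 7)] + [-6/(s + 4)] + [-1/(s - 2)].
Invert each term: -3/(s + 7) ↔ -3e^(-7t); -6/(s + 4) ↔ -6e^(-4t); -1/(s - 2) ↔ -e^(2t).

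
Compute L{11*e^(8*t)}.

L{11} = 11/s.
By the first shifting theorem, multiplying by e^(8t) replaces s with s - 8.

11/(s - 8)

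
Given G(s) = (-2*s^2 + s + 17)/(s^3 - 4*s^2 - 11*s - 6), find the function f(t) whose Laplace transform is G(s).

f(t) = -2*t*exp(-t) - exp(6*t) - exp(-t)

Factor the denominator: s^3 - 4*s^2 - 11*s - 6 = (s - 6)*(s + 1)^2.
Partial fraction decomposition gives [-1/(s + 1)] + [-2/(s + 1)^2] + [-1/(s - 6)].
Invert each term: -1/(s + 1) ↔ -e^(-t); -2/(s + 1)^2 ↔ -2t·e^(-t); -1/(s - 6) ↔ -e^(6t).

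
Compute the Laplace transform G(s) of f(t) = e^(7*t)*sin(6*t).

L{sin(6t)} = 6/(s^2 + 36).
By the first shifting theorem, multiplying by e^(7t) replaces s with s - 7.

G(s) = 6/((s - 7)^2 + 36)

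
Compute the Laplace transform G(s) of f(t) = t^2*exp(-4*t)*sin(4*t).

L{sin(4t)} = 4/(s^2 + 16).
Multiplying by e^(-4t) shifts s → s + 4, so L{exp(-4*t)*sin(4*t)} = 4/((s + 4)^2 + 16).
Then apply L{t^2·g(t)} = (-1)^2 d^2/ds^2[H(s)] with H(s) = 4/((s + 4)^2 + 16):
differentiating 2 times and applying the sign gives 8*(3*s^2 + 24*s + 32)/(s^2 + 8*s + 32)^3.

G(s) = 8*(3*s^2 + 24*s + 32)/(s^2 + 8*s + 32)^3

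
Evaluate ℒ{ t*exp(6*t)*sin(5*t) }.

L{sin(5t)} = 5/(s^2 + 25).
Multiplying by e^(6t) shifts s → s - 6, so L{exp(6*t)*sin(5*t)} = 5/((s - 6)^2 + 25).
Then apply L{t·g(t)} = -d/ds[G(s)] with G(s) = 5/((s - 6)^2 + 25):
differentiating 1 time and applying the sign gives 10*(s - 6)/(s^2 - 12*s + 61)^2.

10*(s - 6)/(s^2 - 12*s + 61)^2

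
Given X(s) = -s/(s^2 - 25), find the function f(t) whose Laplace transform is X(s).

f(t) = -cosh(5*t)

Since L{cosh(5t)} = s/(s^2 - 25), the inverse is cosh(5*t), scaled by -1.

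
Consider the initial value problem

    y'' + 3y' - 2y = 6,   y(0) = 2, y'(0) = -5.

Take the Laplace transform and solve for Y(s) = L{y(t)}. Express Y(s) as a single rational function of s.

Y(s) = (2*s^2 + s + 6)/(s^3 + 3*s^2 - 2*s)

Laplace-transform each side.
Using L{y''} = s^2 Y - s·y(0) - y'(0) and L{y'} = sY - y(0), with y(0) = 2, y'(0) = -5, the left side becomes (s^2 + 3*s - 2)Y - (2*s + 1).
The right side is L{6} = 6/s.
So (s^2 + 3*s - 2)Y = 6/s + (2*s + 1).
Solve for Y(s) and write it as one ratio of polynomials.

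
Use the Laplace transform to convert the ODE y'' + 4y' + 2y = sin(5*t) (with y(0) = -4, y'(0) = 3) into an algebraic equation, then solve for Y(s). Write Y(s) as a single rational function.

Y(s) = (-4*s^3 - 13*s^2 - 100*s - 320)/(s^4 + 4*s^3 + 27*s^2 + 100*s + 50)

Take the Laplace transform of both sides.
With L{y''} = s^2 Y - s·y(0) - y'(0) and L{y'} = sY - y(0), with y(0) = -4, y'(0) = 3: the LHS transforms to (s^2 + 4*s + 2)Y - (-4*s - 13).
The right side is L{sin(5*t)} = 5/(s^2 + 25).
So (s^2 + 4*s + 2)Y = 5/(s^2 + 25) + (-4*s - 13).
Divide through and combine into a single rational function.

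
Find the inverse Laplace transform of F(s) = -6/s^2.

-6*t

Since L{t} = 1!/s^2 = 1/s^2, the inverse is t, scaled by -6.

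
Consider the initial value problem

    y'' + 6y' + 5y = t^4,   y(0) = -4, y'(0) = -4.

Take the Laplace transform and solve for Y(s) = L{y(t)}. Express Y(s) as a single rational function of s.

Take the Laplace transform of both sides.
With L{y''} = s^2 Y - s·y(0) - y'(0) and L{y'} = sY - y(0), with y(0) = -4, y'(0) = -4: the LHS transforms to (s^2 + 6*s + 5)Y - (-4*s - 28).
The right side is L{t^4} = 24/s^5.
So (s^2 + 6*s + 5)Y = 24/s^5 + (-4*s - 28).
Solve for Y(s) and write it as one ratio of polynomials.

Y(s) = (-4*s^6 - 28*s^5 + 24)/(s^7 + 6*s^6 + 5*s^5)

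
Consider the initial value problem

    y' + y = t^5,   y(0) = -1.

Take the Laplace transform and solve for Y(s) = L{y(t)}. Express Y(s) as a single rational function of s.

Y(s) = (-s^6 + 120)/(s^7 + s^6)

Transform both sides with L{·}.
Using L{y'} = sY - y(0) = sY - (-1), the left side becomes (s + 1)Y - (-1).
The right side is L{t^5} = 120/s^6.
So (s + 1)Y = 120/s^6 + (-1).
Solve for Y(s) and write it as one ratio of polynomials.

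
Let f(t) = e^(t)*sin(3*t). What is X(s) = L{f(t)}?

L{sin(3t)} = 3/(s^2 + 9).
By the first shifting theorem, multiplying by e^(t) replaces s with s - 1.

X(s) = 3/((s - 1)^2 + 9)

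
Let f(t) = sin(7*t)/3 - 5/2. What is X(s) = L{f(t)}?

X(s) = 7/(3*(s^2 + 49)) - 5/(2*s)

The transform is linear, so treat each term independently.
(1/3)·[L{sin(7t)} = 7/(s^2 + 49)]; L{-5/2} = (-5/2)/s.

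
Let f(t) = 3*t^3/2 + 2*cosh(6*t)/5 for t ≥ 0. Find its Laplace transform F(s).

By linearity of the Laplace transform, transform each term separately.
(2/5)·[L{cosh(6t)} = s/(s^2 - 36)]; (3/2)·[L{t^3} = 3!/s^4 = 6/s^4].

F(s) = 2*s/(5*(s^2 - 36)) + 9/s^4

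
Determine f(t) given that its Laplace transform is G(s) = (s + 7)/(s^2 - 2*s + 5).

f(t) = 4*exp(t)*sin(2*t) + exp(t)*cos(2*t)

Complete the square in the denominator: s^2 - 2*s + 5 = (s - 1)^2 + 2^2.
Split the numerator to match: s + 7 = 1·(s - 1) + 4·2.
Invert each term: 1·(s - 1)/((s - 1)^2 + 4) ↔ e^(t)cos(2t); 4·2/((s - 1)^2 + 4) ↔ 4e^(t)sin(2t).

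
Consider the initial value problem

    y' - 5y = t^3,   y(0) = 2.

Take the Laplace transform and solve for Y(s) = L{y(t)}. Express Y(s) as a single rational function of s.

Y(s) = (2*s^4 + 6)/(s^5 - 5*s^4)

Take the Laplace transform of both sides.
Using L{y'} = sY - y(0) = sY - 2, the left side becomes (s - 5)Y - (2).
The right side is L{t^3} = 6/s^4.
So (s - 5)Y = 6/s^4 + (2).
Isolate Y and clear denominators.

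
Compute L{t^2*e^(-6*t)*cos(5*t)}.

L{cos(5t)} = s/(s^2 + 25).
Multiplying by e^(-6t) shifts s → s + 6, so L{e^(-6*t)*cos(5*t)} = (s + 6)/((s + 6)^2 + 25).
Then apply L{t^2·g(t)} = (-1)^2 d^2/ds^2[G(s)] with G(s) = (s + 6)/((s + 6)^2 + 25):
differentiating 2 times and applying the sign gives 2*(s + 6)*(s^2 + 12*s - 39)/(s^2 + 12*s + 61)^3.

2*(s + 6)*(s^2 + 12*s - 39)/(s^2 + 12*s + 61)^3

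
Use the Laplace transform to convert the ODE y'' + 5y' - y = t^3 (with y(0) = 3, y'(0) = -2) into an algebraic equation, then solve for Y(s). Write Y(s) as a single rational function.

Laplace-transform each side.
With L{y''} = s^2 Y - s·y(0) - y'(0) and L{y'} = sY - y(0), with y(0) = 3, y'(0) = -2: the LHS transforms to (s^2 + 5*s - 1)Y - (3*s + 13).
The right side is L{t^3} = 6/s^4.
So (s^2 + 5*s - 1)Y = 6/s^4 + (3*s + 13).
Solve for Y(s) and write it as one ratio of polynomials.

Y(s) = (3*s^5 + 13*s^4 + 6)/(s^6 + 5*s^5 - s^4)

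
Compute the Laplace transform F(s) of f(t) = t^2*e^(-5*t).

L{e^(-5t)} = 1/(s + 5).
Then apply L{t^2·g(t)} = (-1)^2 d^2/ds^2[G(s)] with G(s) = 1/(s + 5):
differentiating 2 times and applying the sign gives 2/(s + 5)^3.

F(s) = 2/(s + 5)^3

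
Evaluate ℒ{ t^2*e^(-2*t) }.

L{e^(-2t)} = 1/(s + 2).
Then apply L{t^2·g(t)} = (-1)^2 d^2/ds^2[G(s)] with G(s) = 1/(s + 2):
differentiating 2 times and applying the sign gives 2/(s + 2)^3.

2/(s + 2)^3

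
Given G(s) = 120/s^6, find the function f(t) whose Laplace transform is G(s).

f(t) = t^5

Since L{t^5} = 5!/s^6 = 120/s^6, the inverse is t^5.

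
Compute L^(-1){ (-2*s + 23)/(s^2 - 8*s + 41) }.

Complete the square in the denominator: s^2 - 8*s + 41 = (s - 4)^2 + 5^2.
Split the numerator to match: -2*s + 23 = -2·(s - 4) + 3·5.
Invert each term: -2·(s - 4)/((s - 4)^2 + 25) ↔ -2e^(4t)cos(5t); 3·5/((s - 4)^2 + 25) ↔ 3e^(4t)sin(5t).

3*exp(4*t)*sin(5*t) - 2*exp(4*t)*cos(5*t)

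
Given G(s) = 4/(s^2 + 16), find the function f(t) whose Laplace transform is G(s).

f(t) = sin(4*t)

Since L{sin(4t)} = 4/(s^2 + 16), the inverse is sin(4*t).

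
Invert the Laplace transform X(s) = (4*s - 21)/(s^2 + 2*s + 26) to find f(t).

Complete the square in the denominator: s^2 + 2*s + 26 = (s + 1)^2 + 5^2.
Split the numerator to match: 4*s - 21 = 4·(s + 1) - 5·5.
Invert each term: 4·(s + 1)/((s + 1)^2 + 25) ↔ 4e^(-t)cos(5t); -5·5/((s + 1)^2 + 25) ↔ -5e^(-t)sin(5t).

f(t) = -5*exp(-t)*sin(5*t) + 4*exp(-t)*cos(5*t)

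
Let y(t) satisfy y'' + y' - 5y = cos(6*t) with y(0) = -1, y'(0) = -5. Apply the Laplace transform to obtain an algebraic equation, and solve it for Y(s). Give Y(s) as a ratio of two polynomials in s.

Transform both sides with L{·}.
Using L{y''} = s^2 Y - s·y(0) - y'(0) and L{y'} = sY - y(0), with y(0) = -1, y'(0) = -5, the left side becomes (s^2 + s - 5)Y - (-s - 6).
The right side is L{cos(6*t)} = s/(s^2 + 36).
So (s^2 + s - 5)Y = s/(s^2 + 36) + (-s - 6).
Solve for Y(s) and write it as one ratio of polynomials.

Y(s) = (-s^3 - 6*s^2 - 35*s - 216)/(s^4 + s^3 + 31*s^2 + 36*s - 180)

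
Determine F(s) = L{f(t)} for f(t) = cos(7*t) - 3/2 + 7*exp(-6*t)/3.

F(s) = s/(s^2 + 49) + 7/(3*(s + 6)) - 3/(2*s)

The transform is linear, so treat each term independently.
L{-3/2} = (-3/2)/s; L{cos(7t)} = s/(s^2 + 49); (7/3)·[L{e^(-6t)} = 1/(s + 6)].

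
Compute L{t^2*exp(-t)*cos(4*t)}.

L{cos(4t)} = s/(s^2 + 16).
Multiplying by e^(-t) shifts s → s + 1, so L{exp(-t)*cos(4*t)} = (s + 1)/((s + 1)^2 + 16).
Then apply L{t^2·g(t)} = (-1)^2 d^2/ds^2[H(s)] with H(s) = (s + 1)/((s + 1)^2 + 16):
differentiating 2 times and applying the sign gives 2*(s + 1)*(s^2 + 2*s - 47)/(s^2 + 2*s + 17)^3.

2*(s + 1)*(s^2 + 2*s - 47)/(s^2 + 2*s + 17)^3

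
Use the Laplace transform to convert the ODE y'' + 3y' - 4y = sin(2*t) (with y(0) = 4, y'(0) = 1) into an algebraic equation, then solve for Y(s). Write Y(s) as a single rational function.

Apply the Laplace transform to the equation.
With L{y''} = s^2 Y - s·y(0) - y'(0) and L{y'} = sY - y(0), with y(0) = 4, y'(0) = 1: the LHS transforms to (s^2 + 3*s - 4)Y - (4*s + 13).
The right side is L{sin(2*t)} = 2/(s^2 + 4).
So (s^2 + 3*s - 4)Y = 2/(s^2 + 4) + (4*s + 13).
Solve for Y(s) and write it as one ratio of polynomials.

Y(s) = (4*s^3 + 13*s^2 + 16*s + 54)/(s^4 + 3*s^3 + 12*s - 16)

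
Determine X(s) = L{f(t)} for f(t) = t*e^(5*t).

L{t} = 1!/s^2 = 1/s^2.
By the first shifting theorem, multiplying by e^(5t) replaces s with s - 5.

X(s) = (s - 5)^(-2)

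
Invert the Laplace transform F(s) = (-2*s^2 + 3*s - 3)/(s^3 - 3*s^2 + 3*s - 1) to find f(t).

Factor the denominator: s^3 - 3*s^2 + 3*s - 1 = (s - 1)^3.
Partial fraction decomposition gives [-2/(s - 1)] + [-1/(s - 1)^2] + [-2/(s - 1)^3].
Invert each term: -2/(s - 1) ↔ -2e^(t); -1/(s - 1)^2 ↔ -t·e^(t); -2/(s - 1)^3 ↔ (-1)t^2·e^(t).

f(t) = -t^2*exp(t) - t*exp(t) - 2*exp(t)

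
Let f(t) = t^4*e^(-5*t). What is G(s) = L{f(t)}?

L{t^4} = 4!/s^5 = 24/s^5.
By the first shifting theorem, multiplying by e^(-5t) replaces s with s + 5.

G(s) = 24/(s + 5)^5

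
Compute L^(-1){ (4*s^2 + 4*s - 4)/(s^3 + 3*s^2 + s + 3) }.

Factor the denominator: s^3 + 3*s^2 + s + 3 = (s + 3)*(s^2 + 1).
Partial fraction decomposition gives [2/(s + 3)] + [2*s/(s^2 + 1)] + [-2/(s^2 + 1)].
Invert each term: 2/(s + 3) ↔ 2e^(-3t); 2·s/(s^2 + 1) ↔ 2cos(t); -2·1/(s^2 + 1) ↔ -2sin(t).

-2*sin(t) + 2*cos(t) + 2*exp(-3*t)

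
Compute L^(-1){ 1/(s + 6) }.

Since L{e^(-6t)} = 1/(s + 6), the inverse is e^(-6*t).

exp(-6*t)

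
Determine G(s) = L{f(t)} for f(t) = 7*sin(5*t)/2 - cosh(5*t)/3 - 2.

G(s) = -s/(3*(s^2 - 25)) + 35/(2*(s^2 + 25)) - 2/s

Apply the Laplace transform termwise.
(-1/3)·[L{cosh(5t)} = s/(s^2 - 25)]; (7/2)·[L{sin(5t)} = 5/(s^2 + 25)]; L{-2} = -2/s.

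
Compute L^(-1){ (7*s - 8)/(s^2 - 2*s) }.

3*exp(2*t) + 4

Factor the denominator: s^2 - 2*s = s*(s - 2).
Partial fraction decomposition gives [4/s] + [3/(s - 2)].
Invert each term: 4/(s - 0) ↔ 4e^(0t); 3/(s - 2) ↔ 3e^(2t).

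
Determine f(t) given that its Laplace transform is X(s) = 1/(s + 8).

f(t) = exp(-8*t)

Since L{e^(-8t)} = 1/(s + 8), the inverse is e^(-8*t).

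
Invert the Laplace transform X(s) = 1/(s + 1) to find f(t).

Since L{e^(-t)} = 1/(s + 1), the inverse is e^(-t).

f(t) = exp(-t)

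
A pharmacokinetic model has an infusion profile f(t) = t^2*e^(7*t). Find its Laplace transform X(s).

X(s) = 2/(s - 7)^3

L{e^(7t)} = 1/(s - 7).
Then apply L{t^2·g(t)} = (-1)^2 d^2/ds^2[G(s)] with G(s) = 1/(s - 7):
differentiating 2 times and applying the sign gives 2/(s - 7)^3.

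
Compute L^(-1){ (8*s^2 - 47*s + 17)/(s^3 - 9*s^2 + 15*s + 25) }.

-3*t*exp(5*t) + 6*exp(5*t) + 2*exp(-t)

Factor the denominator: s^3 - 9*s^2 + 15*s + 25 = (s - 5)^2*(s + 1).
Partial fraction decomposition gives [6/(s - 5)] + [-3/(s - 5)^2] + [2/(s + 1)].
Invert each term: 6/(s - 5) ↔ 6e^(5t); -3/(s - 5)^2 ↔ -3t·e^(5t); 2/(s + 1) ↔ 2e^(-t).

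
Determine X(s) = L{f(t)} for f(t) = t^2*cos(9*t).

L{cos(9t)} = s/(s^2 + 81).
Then apply L{t^2·g(t)} = (-1)^2 d^2/ds^2[G(s)] with G(s) = s/(s^2 + 81):
differentiating 2 times and applying the sign gives 2*s*(s^2 - 243)/(s^2 + 81)^3.

X(s) = 2*s*(s^2 - 243)/(s^2 + 81)^3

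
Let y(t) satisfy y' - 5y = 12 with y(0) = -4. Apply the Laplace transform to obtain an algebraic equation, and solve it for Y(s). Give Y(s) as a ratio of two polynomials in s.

Transform both sides with L{·}.
Using L{y'} = sY - y(0) = sY - (-4), the left side becomes (s - 5)Y - (-4).
The right side is L{12} = 12/s.
So (s - 5)Y = 12/s + (-4).
Divide through and combine into a single rational function.

Y(s) = (-4*s + 12)/(s^2 - 5*s)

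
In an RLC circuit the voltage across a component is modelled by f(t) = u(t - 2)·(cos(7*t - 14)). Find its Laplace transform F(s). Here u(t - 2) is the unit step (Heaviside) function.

By the second shifting theorem, L{u(t - c)·g(t - c)} = e^(-cs)·G(s) with c = 2 and G(s) = L{g(t)}.
L{cos(7t)} = s/(s^2 + 49).

F(s) = s*exp(-2*s)/(s^2 + 49)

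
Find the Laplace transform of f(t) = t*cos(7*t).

L{cos(7t)} = s/(s^2 + 49).
Then apply L{t·g(t)} = -d/ds[G(s)] with G(s) = s/(s^2 + 49):
differentiating 1 time and applying the sign gives (s - 7)*(s + 7)/(s^2 + 49)^2.

(s - 7)*(s + 7)/(s^2 + 49)^2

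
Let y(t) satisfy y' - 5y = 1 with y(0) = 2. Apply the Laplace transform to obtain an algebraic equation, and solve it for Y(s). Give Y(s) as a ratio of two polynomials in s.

Laplace-transform each side.
The derivative rules (L{y'} = sY - y(0) = sY - 2) turn the left side into (s - 5)Y - (2).
The right side is L{1} = 1/s.
So (s - 5)Y = 1/s + (2).
Solve for Y(s) and write it as one ratio of polynomials.

Y(s) = (2*s + 1)/(s^2 - 5*s)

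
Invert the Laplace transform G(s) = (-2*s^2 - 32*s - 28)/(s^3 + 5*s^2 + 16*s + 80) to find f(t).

f(t) = -3*sin(4*t) - 4*cos(4*t) + 2*exp(-5*t)

Factor the denominator: s^3 + 5*s^2 + 16*s + 80 = (s + 5)*(s^2 + 16).
Partial fraction decomposition gives [2/(s + 5)] + [-4*s/(s^2 + 16)] + [-12/(s^2 + 16)].
Invert each term: 2/(s + 5) ↔ 2e^(-5t); -4·s/(s^2 + 16) ↔ -4cos(4t); -3·4/(s^2 + 16) ↔ -3sin(4t).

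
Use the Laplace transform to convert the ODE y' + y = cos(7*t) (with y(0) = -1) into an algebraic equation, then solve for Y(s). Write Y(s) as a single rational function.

Apply the Laplace transform to the equation.
The derivative rules (L{y'} = sY - y(0) = sY - (-1)) turn the left side into (s + 1)Y - (-1).
The right side is L{cos(7*t)} = s/(s^2 + 49).
So (s + 1)Y = s/(s^2 + 49) + (-1).
Solve for Y(s) and write it as one ratio of polynomials.

Y(s) = (-s^2 + s - 49)/(s^3 + s^2 + 49*s + 49)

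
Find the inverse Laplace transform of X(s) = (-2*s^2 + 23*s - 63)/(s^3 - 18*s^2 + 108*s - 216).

Factor the denominator: s^3 - 18*s^2 + 108*s - 216 = (s - 6)^3.
Partial fraction decomposition gives [-2/(s - 6)] + [-1/(s - 6)^2] + [3/(s - 6)^3].
Invert each term: -2/(s - 6) ↔ -2e^(6t); -1/(s - 6)^2 ↔ -t·e^(6t); 3/(s - 6)^3 ↔ (3/2)t^2·e^(6t).

3*t^2*exp(6*t)/2 - t*exp(6*t) - 2*exp(6*t)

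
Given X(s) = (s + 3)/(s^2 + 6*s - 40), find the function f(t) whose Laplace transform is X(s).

f(t) = exp(-3*t)*cosh(7*t)

Rewrite the denominator: s^2 + 6*s - 40 = (s + 3)^2 - 49.
The form in (s + 3) signals a first-shifting-theorem factor e^(-3t).
Since L{cosh(7t)} = s/(s^2 - 49), the inverse is e^(-3*t)*cosh(7*t).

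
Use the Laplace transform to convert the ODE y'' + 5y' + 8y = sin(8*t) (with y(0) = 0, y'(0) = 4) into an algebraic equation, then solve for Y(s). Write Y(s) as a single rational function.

Apply the Laplace transform to the equation.
With L{y''} = s^2 Y - s·y(0) - y'(0) and L{y'} = sY - y(0), with y(0) = 0, y'(0) = 4: the LHS transforms to (s^2 + 5*s + 8)Y - (4).
The right side is L{sin(8*t)} = 8/(s^2 + 64).
So (s^2 + 5*s + 8)Y = 8/(s^2 + 64) + (4).
Divide through and combine into a single rational function.

Y(s) = (4*s^2 + 264)/(s^4 + 5*s^3 + 72*s^2 + 320*s + 512)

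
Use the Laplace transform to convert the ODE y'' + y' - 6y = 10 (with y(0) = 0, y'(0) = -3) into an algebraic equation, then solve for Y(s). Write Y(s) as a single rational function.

Take the Laplace transform of both sides.
With L{y''} = s^2 Y - s·y(0) - y'(0) and L{y'} = sY - y(0), with y(0) = 0, y'(0) = -3: the LHS transforms to (s^2 + s - 6)Y - (-3).
The right side is L{10} = 10/s.
So (s^2 + s - 6)Y = 10/s + (-3).
Solve for Y(s) and write it as one ratio of polynomials.

Y(s) = (-3*s + 10)/(s^3 + s^2 - 6*s)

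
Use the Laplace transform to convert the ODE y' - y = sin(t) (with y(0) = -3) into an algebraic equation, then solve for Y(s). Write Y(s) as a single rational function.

Laplace-transform each side.
With L{y'} = sY - y(0) = sY - (-3): the LHS transforms to (s - 1)Y - (-3).
The right side is L{sin(t)} = 1/(s^2 + 1).
So (s - 1)Y = 1/(s^2 + 1) + (-3).
Isolate Y and clear denominators.

Y(s) = (-3*s^2 - 2)/(s^3 - s^2 + s - 1)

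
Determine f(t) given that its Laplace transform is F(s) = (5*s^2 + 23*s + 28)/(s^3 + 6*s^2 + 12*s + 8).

f(t) = t^2*exp(-2*t) + 3*t*exp(-2*t) + 5*exp(-2*t)

Factor the denominator: s^3 + 6*s^2 + 12*s + 8 = (s + 2)^3.
Partial fraction decomposition gives [5/(s + 2)] + [3/(s + 2)^2] + [2/(s + 2)^3].
Invert each term: 5/(s + 2) ↔ 5e^(-2t); 3/(s + 2)^2 ↔ 3t·e^(-2t); 2/(s + 2)^3 ↔ (1)t^2·e^(-2t).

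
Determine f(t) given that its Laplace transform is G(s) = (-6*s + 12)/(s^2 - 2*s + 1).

f(t) = 6*t*exp(t) - 6*exp(t)

Factor the denominator: s^2 - 2*s + 1 = (s - 1)^2.
Partial fraction decomposition gives [-6/(s - 1)] + [6/(s - 1)^2].
Invert each term: -6/(s - 1) ↔ -6e^(t); 6/(s - 1)^2 ↔ 6t·e^(t).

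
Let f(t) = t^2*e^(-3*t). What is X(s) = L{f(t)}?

L{t^2} = 2!/s^3 = 2/s^3.
By the first shifting theorem, multiplying by e^(-3t) replaces s with s + 3.

X(s) = 2/(s + 3)^3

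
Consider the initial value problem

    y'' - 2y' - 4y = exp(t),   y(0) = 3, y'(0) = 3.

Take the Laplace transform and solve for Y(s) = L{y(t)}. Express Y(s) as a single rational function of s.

Take the Laplace transform of both sides.
The derivative rules (L{y''} = s^2 Y - s·y(0) - y'(0) and L{y'} = sY - y(0), with y(0) = 3, y'(0) = 3) turn the left side into (s^2 - 2*s - 4)Y - (3*s - 3).
The right side is L{exp(t)} = 1/(s - 1).
So (s^2 - 2*s - 4)Y = 1/(s - 1) + (3*s - 3).
Isolate Y and clear denominators.

Y(s) = (3*s^2 - 6*s + 4)/(s^3 - 3*s^2 - 2*s + 4)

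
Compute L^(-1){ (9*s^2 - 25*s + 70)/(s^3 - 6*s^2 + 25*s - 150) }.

4*exp(6*t) + sin(5*t) + 5*cos(5*t)

Factor the denominator: s^3 - 6*s^2 + 25*s - 150 = (s - 6)*(s^2 + 25).
Partial fraction decomposition gives [4/(s - 6)] + [5*s/(s^2 + 25)] + [5/(s^2 + 25)].
Invert each term: 4/(s - 6) ↔ 4e^(6t); 5·s/(s^2 + 25) ↔ 5cos(5t); 1·5/(s^2 + 25) ↔ sin(5t).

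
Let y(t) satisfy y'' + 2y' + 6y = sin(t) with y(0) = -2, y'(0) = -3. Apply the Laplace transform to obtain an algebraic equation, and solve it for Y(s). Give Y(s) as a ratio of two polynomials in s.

Apply the Laplace transform to the equation.
Using L{y''} = s^2 Y - s·y(0) - y'(0) and L{y'} = sY - y(0), with y(0) = -2, y'(0) = -3, the left side becomes (s^2 + 2*s + 6)Y - (-2*s - 7).
The right side is L{sin(t)} = 1/(s^2 + 1).
So (s^2 + 2*s + 6)Y = 1/(s^2 + 1) + (-2*s - 7).
Solve for Y(s) and write it as one ratio of polynomials.

Y(s) = (-2*s^3 - 7*s^2 - 2*s - 6)/(s^4 + 2*s^3 + 7*s^2 + 2*s + 6)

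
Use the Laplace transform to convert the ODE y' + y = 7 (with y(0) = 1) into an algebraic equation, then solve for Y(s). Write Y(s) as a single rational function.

Y(s) = (s + 7)/(s^2 + s)

Apply the Laplace transform to the equation.
The derivative rules (L{y'} = sY - y(0) = sY - 1) turn the left side into (s + 1)Y - (1).
The right side is L{7} = 7/s.
So (s + 1)Y = 7/s + (1).
Isolate Y and clear denominators.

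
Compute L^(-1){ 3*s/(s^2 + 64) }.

3*cos(8*t)

Since L{cos(8t)} = s/(s^2 + 64), the inverse is cos(8*t), scaled by 3.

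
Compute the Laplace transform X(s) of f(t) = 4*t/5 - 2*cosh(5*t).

X(s) = -2*s/(s^2 - 25) + 4/(5*s^2)

Apply the Laplace transform termwise.
(-2)·[L{cosh(5t)} = s/(s^2 - 25)]; (4/5)·[L{t} = 1!/s^2 = 1/s^2].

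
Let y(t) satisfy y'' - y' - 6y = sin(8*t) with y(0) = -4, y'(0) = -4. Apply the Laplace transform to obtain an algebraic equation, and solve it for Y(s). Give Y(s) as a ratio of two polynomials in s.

Y(s) = (-4*s^3 - 256*s + 8)/(s^4 - s^3 + 58*s^2 - 64*s - 384)

Apply the Laplace transform to the equation.
With L{y''} = s^2 Y - s·y(0) - y'(0) and L{y'} = sY - y(0), with y(0) = -4, y'(0) = -4: the LHS transforms to (s^2 - s - 6)Y - (-4*s).
The right side is L{sin(8*t)} = 8/(s^2 + 64).
So (s^2 - s - 6)Y = 8/(s^2 + 64) + (-4*s).
Isolate Y and clear denominators.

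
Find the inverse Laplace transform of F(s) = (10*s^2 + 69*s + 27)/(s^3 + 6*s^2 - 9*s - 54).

6*exp(3*t) + 5*exp(-3*t) - exp(-6*t)

Factor the denominator: s^3 + 6*s^2 - 9*s - 54 = (s - 3)*(s + 3)*(s + 6).
Partial fraction decomposition gives [-1/(s + 6)] + [5/(s + 3)] + [6/(s - 3)].
Invert each term: -1/(s + 6) ↔ -e^(-6t); 5/(s + 3) ↔ 5e^(-3t); 6/(s - 3) ↔ 6e^(3t).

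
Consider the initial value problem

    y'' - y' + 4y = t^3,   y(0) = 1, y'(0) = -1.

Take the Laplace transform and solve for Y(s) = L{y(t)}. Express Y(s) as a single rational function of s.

Apply the Laplace transform to the equation.
Using L{y''} = s^2 Y - s·y(0) - y'(0) and L{y'} = sY - y(0), with y(0) = 1, y'(0) = -1, the left side becomes (s^2 - s + 4)Y - (s - 2).
The right side is L{t^3} = 6/s^4.
So (s^2 - s + 4)Y = 6/s^4 + (s - 2).
Divide through and combine into a single rational function.

Y(s) = (s^5 - 2*s^4 + 6)/(s^6 - s^5 + 4*s^4)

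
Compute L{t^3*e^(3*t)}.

L{t^3} = 3!/s^4 = 6/s^4.
By the first shifting theorem, multiplying by e^(3t) replaces s with s - 3.

6/(s - 3)^4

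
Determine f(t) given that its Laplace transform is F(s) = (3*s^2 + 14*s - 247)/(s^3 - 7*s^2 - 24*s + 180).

Factor the denominator: s^3 - 7*s^2 - 24*s + 180 = (s - 6)^2*(s + 5).
Partial fraction decomposition gives [5/(s - 6)] + [-5/(s - 6)^2] + [-2/(s + 5)].
Invert each term: 5/(s - 6) ↔ 5e^(6t); -5/(s - 6)^2 ↔ -5t·e^(6t); -2/(s + 5) ↔ -2e^(-5t).

f(t) = -5*t*exp(6*t) + 5*exp(6*t) - 2*exp(-5*t)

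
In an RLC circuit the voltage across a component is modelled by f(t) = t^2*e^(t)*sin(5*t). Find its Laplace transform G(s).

G(s) = 10*(3*s^2 - 6*s - 22)/(s^2 - 2*s + 26)^3

L{sin(5t)} = 5/(s^2 + 25).
Multiplying by e^(t) shifts s → s - 1, so L{e^(t)*sin(5*t)} = 5/((s - 1)^2 + 25).
Then apply L{t^2·g(t)} = (-1)^2 d^2/ds^2[H(s)] with H(s) = 5/((s - 1)^2 + 25):
differentiating 2 times and applying the sign gives 10*(3*s^2 - 6*s - 22)/(s^2 - 2*s + 26)^3.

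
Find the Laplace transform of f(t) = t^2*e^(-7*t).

L{e^(-7t)} = 1/(s + 7).
Then apply L{t^2·g(t)} = (-1)^2 d^2/ds^2[G(s)] with G(s) = 1/(s + 7):
differentiating 2 times and applying the sign gives 2/(s + 7)^3.

2/(s + 7)^3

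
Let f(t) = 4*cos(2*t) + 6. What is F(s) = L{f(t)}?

The transform is linear, so treat each term independently.
(4)·[L{cos(2t)} = s/(s^2 + 4)]; L{6} = 6/s.

F(s) = 4*s/(s^2 + 4) + 6/s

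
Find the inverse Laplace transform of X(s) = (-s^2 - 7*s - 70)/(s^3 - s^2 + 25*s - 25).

-3*exp(t) - sin(5*t) + 2*cos(5*t)

Factor the denominator: s^3 - s^2 + 25*s - 25 = (s - 1)*(s^2 + 25).
Partial fraction decomposition gives [-3/(s - 1)] + [2*s/(s^2 + 25)] + [-5/(s^2 + 25)].
Invert each term: -3/(s - 1) ↔ -3e^(t); 2·s/(s^2 + 25) ↔ 2cos(5t); -1·5/(s^2 + 25) ↔ -sin(5t).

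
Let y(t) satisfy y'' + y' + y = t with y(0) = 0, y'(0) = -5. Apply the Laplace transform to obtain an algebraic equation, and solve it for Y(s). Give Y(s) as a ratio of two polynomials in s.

Y(s) = (-5*s^2 + 1)/(s^4 + s^3 + s^2)

Take the Laplace transform of both sides.
Using L{y''} = s^2 Y - s·y(0) - y'(0) and L{y'} = sY - y(0), with y(0) = 0, y'(0) = -5, the left side becomes (s^2 + s + 1)Y - (-5).
The right side is L{t} = s^(-2).
So (s^2 + s + 1)Y = s^(-2) + (-5).
Isolate Y and clear denominators.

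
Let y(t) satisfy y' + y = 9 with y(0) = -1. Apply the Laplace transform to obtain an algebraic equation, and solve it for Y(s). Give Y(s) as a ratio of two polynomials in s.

Transform both sides with L{·}.
The derivative rules (L{y'} = sY - y(0) = sY - (-1)) turn the left side into (s + 1)Y - (-1).
The right side is L{9} = 9/s.
So (s + 1)Y = 9/s + (-1).
Divide through and combine into a single rational function.

Y(s) = (-s + 9)/(s^2 + s)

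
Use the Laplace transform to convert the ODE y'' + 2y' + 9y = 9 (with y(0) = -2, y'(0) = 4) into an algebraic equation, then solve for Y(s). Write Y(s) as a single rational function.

Take the Laplace transform of both sides.
The derivative rules (L{y''} = s^2 Y - s·y(0) - y'(0) and L{y'} = sY - y(0), with y(0) = -2, y'(0) = 4) turn the left side into (s^2 + 2*s + 9)Y - (-2*s).
The right side is L{9} = 9/s.
So (s^2 + 2*s + 9)Y = 9/s + (-2*s).
Solve for Y(s) and write it as one ratio of polynomials.

Y(s) = (-2*s^2 + 9)/(s^3 + 2*s^2 + 9*s)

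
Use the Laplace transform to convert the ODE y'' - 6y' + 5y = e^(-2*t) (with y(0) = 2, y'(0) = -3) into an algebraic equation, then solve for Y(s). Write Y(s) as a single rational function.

Apply the Laplace transform to the equation.
With L{y''} = s^2 Y - s·y(0) - y'(0) and L{y'} = sY - y(0), with y(0) = 2, y'(0) = -3: the LHS transforms to (s^2 - 6*s + 5)Y - (2*s - 15).
The right side is L{e^(-2*t)} = 1/(s + 2).
So (s^2 - 6*s + 5)Y = 1/(s + 2) + (2*s - 15).
Solve for Y(s) and write it as one ratio of polynomials.

Y(s) = (2*s^2 - 11*s - 29)/(s^3 - 4*s^2 - 7*s + 10)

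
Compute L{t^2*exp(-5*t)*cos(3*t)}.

L{cos(3t)} = s/(s^2 + 9).
Multiplying by e^(-5t) shifts s → s + 5, so L{exp(-5*t)*cos(3*t)} = (s + 5)/((s + 5)^2 + 9).
Then apply L{t^2·g(t)} = (-1)^2 d^2/ds^2[G(s)] with G(s) = (s + 5)/((s + 5)^2 + 9):
differentiating 2 times and applying the sign gives 2*(s + 5)*(s^2 + 10*s - 2)/(s^2 + 10*s + 34)^3.

2*(s + 5)*(s^2 + 10*s - 2)/(s^2 + 10*s + 34)^3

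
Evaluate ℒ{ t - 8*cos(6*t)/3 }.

By linearity of the Laplace transform, transform each term separately.
(-8/3)·[L{cos(6t)} = s/(s^2 + 36)]; L{t} = 1!/s^2 = 1/s^2.

-8*s/(3*(s^2 + 36)) + s^(-2)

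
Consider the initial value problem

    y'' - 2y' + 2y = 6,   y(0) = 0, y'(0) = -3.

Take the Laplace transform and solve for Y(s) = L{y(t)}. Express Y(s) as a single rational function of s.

Y(s) = (-3*s + 6)/(s^3 - 2*s^2 + 2*s)

Transform both sides with L{·}.
Using L{y''} = s^2 Y - s·y(0) - y'(0) and L{y'} = sY - y(0), with y(0) = 0, y'(0) = -3, the left side becomes (s^2 - 2*s + 2)Y - (-3).
The right side is L{6} = 6/s.
So (s^2 - 2*s + 2)Y = 6/s + (-3).
Isolate Y and clear denominators.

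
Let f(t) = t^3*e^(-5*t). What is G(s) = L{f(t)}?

G(s) = 6/(s + 5)^4

L{t^3} = 3!/s^4 = 6/s^4.
By the first shifting theorem, multiplying by e^(-5t) replaces s with s + 5.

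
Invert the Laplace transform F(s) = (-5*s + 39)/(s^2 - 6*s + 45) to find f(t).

Complete the square in the denominator: s^2 - 6*s + 45 = (s - 3)^2 + 6^2.
Split the numerator to match: -5*s + 39 = -5·(s - 3) + 4·6.
Invert each term: -5·(s - 3)/((s - 3)^2 + 36) ↔ -5e^(3t)cos(6t); 4·6/((s - 3)^2 + 36) ↔ 4e^(3t)sin(6t).

f(t) = 4*exp(3*t)*sin(6*t) - 5*exp(3*t)*cos(6*t)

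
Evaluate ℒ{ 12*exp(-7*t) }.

L{12} = 12/s.
By the first shifting theorem, multiplying by e^(-7t) replaces s with s + 7.

12/(s + 7)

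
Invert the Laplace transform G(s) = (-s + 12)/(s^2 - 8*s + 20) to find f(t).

Complete the square in the denominator: s^2 - 8*s + 20 = (s - 4)^2 + 2^2.
Split the numerator to match: -s + 12 = -1·(s - 4) + 4·2.
Invert each term: -1·(s - 4)/((s - 4)^2 + 4) ↔ -e^(4t)cos(2t); 4·2/((s - 4)^2 + 4) ↔ 4e^(4t)sin(2t).

f(t) = 4*exp(4*t)*sin(2*t) - exp(4*t)*cos(2*t)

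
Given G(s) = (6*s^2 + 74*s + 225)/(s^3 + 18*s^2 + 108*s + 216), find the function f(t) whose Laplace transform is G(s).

Factor the denominator: s^3 + 18*s^2 + 108*s + 216 = (s + 6)^3.
Partial fraction decomposition gives [6/(s + 6)] + [2/(s + 6)^2] + [-3/(s + 6)^3].
Invert each term: 6/(s + 6) ↔ 6e^(-6t); 2/(s + 6)^2 ↔ 2t·e^(-6t); -3/(s + 6)^3 ↔ (-3/2)t^2·e^(-6t).

f(t) = -3*t^2*exp(-6*t)/2 + 2*t*exp(-6*t) + 6*exp(-6*t)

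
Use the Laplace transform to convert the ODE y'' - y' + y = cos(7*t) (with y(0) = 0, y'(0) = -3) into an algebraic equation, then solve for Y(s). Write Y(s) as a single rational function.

Y(s) = (-3*s^2 + s - 147)/(s^4 - s^3 + 50*s^2 - 49*s + 49)

Laplace-transform each side.
Using L{y''} = s^2 Y - s·y(0) - y'(0) and L{y'} = sY - y(0), with y(0) = 0, y'(0) = -3, the left side becomes (s^2 - s + 1)Y - (-3).
The right side is L{cos(7*t)} = s/(s^2 + 49).
So (s^2 - s + 1)Y = s/(s^2 + 49) + (-3).
Solve for Y(s) and write it as one ratio of polynomials.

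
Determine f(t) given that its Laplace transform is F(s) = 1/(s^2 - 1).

Since L{sinh(t)} = 1/(s^2 - 1), the inverse is sinh(t).

f(t) = sinh(t)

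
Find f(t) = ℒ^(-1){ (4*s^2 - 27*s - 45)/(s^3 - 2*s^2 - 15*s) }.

f(t) = -2*exp(5*t) + 3 + 3*exp(-3*t)

Factor the denominator: s^3 - 2*s^2 - 15*s = s*(s - 5)*(s + 3).
Partial fraction decomposition gives [3/(s + 3)] + [3/s] + [-2/(s - 5)].
Invert each term: 3/(s + 3) ↔ 3e^(-3t); 3/(s - 0) ↔ 3e^(0t); -2/(s - 5) ↔ -2e^(5t).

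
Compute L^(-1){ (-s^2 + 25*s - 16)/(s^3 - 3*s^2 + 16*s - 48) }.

Factor the denominator: s^3 - 3*s^2 + 16*s - 48 = (s - 3)*(s^2 + 16).
Partial fraction decomposition gives [2/(s - 3)] + [-3*s/(s^2 + 16)] + [16/(s^2 + 16)].
Invert each term: 2/(s - 3) ↔ 2e^(3t); -3·s/(s^2 + 16) ↔ -3cos(4t); 4·4/(s^2 + 16) ↔ 4sin(4t).

2*exp(3*t) + 4*sin(4*t) - 3*cos(4*t)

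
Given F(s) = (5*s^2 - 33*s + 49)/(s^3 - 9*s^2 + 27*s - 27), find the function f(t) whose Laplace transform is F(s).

f(t) = -5*t^2*exp(3*t)/2 - 3*t*exp(3*t) + 5*exp(3*t)

Factor the denominator: s^3 - 9*s^2 + 27*s - 27 = (s - 3)^3.
Partial fraction decomposition gives [5/(s - 3)] + [-3/(s - 3)^2] + [-5/(s - 3)^3].
Invert each term: 5/(s - 3) ↔ 5e^(3t); -3/(s - 3)^2 ↔ -3t·e^(3t); -5/(s - 3)^3 ↔ (-5/2)t^2·e^(3t).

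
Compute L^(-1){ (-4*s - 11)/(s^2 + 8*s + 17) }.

5*exp(-4*t)*sin(t) - 4*exp(-4*t)*cos(t)

Complete the square in the denominator: s^2 + 8*s + 17 = (s + 4)^2 + 1^2.
Split the numerator to match: -4*s - 11 = -4·(s + 4) + 5·1.
Invert each term: -4·(s + 4)/((s + 4)^2 + 1) ↔ -4e^(-4t)cos(t); 5·1/((s + 4)^2 + 1) ↔ 5e^(-4t)sin(t).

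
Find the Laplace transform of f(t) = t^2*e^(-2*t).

L{t^2} = 2!/s^3 = 2/s^3.
By the first shifting theorem, multiplying by e^(-2t) replaces s with s + 2.

2/(s + 2)^3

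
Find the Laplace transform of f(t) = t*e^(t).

L{t} = 1!/s^2 = 1/s^2.
By the first shifting theorem, multiplying by e^(t) replaces s with s - 1.

(s - 1)^(-2)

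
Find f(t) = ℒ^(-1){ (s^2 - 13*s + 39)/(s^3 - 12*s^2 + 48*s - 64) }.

f(t) = 3*t^2*exp(4*t)/2 - 5*t*exp(4*t) + exp(4*t)

Factor the denominator: s^3 - 12*s^2 + 48*s - 64 = (s - 4)^3.
Partial fraction decomposition gives [1/(s - 4)] + [-5/(s - 4)^2] + [3/(s - 4)^3].
Invert each term: 1/(s - 4) ↔ e^(4t); -5/(s - 4)^2 ↔ -5t·e^(4t); 3/(s - 4)^3 ↔ (3/2)t^2·e^(4t).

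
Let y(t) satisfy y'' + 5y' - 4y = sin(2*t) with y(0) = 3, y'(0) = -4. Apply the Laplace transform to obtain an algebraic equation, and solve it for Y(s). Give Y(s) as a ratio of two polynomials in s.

Laplace-transform each side.
Using L{y''} = s^2 Y - s·y(0) - y'(0) and L{y'} = sY - y(0), with y(0) = 3, y'(0) = -4, the left side becomes (s^2 + 5*s - 4)Y - (3*s + 11).
The right side is L{sin(2*t)} = 2/(s^2 + 4).
So (s^2 + 5*s - 4)Y = 2/(s^2 + 4) + (3*s + 11).
Divide through and combine into a single rational function.

Y(s) = (3*s^3 + 11*s^2 + 12*s + 46)/(s^4 + 5*s^3 + 20*s - 16)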